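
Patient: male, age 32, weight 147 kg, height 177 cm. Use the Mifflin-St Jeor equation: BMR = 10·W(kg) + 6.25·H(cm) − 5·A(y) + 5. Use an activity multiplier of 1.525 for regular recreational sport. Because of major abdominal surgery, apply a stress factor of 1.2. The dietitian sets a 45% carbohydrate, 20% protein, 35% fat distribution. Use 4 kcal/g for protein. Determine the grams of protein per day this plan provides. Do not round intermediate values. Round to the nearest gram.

222 g/day

Mifflin-St Jeor (male): BMR = 10(147) + 6.25(177) − 5(32) + 5 = 1470 + 1106.25 − 160 + 5 = 2421.25 kcal/day.
TEE = 2421.25 × 1.525 = 3692.4063 kcal/day.
With stress factor 1.2: 3692.4063 × 1.2 = 4430.8875 kcal/day.
Protein energy = 20% × 4430.8875 = 886.1775 kcal.
Protein = 886.1775 ÷ 4 kcal/g = 221.5444 g.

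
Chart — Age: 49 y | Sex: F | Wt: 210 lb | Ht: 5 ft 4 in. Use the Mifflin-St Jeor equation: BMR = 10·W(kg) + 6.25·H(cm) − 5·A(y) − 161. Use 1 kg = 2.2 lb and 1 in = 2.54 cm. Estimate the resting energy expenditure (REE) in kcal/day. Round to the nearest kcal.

1565 kcal/day

Convert to metric: weight = 210 ÷ 2.2 = 95.4545 kg; height = (5×12 + 4) × 2.54 = 64 × 2.54 = 162.56 cm.
Mifflin-St Jeor (female): BMR = 10(95.4545) + 6.25(162.56) − 5(49) − 161 = 954.5455 + 1016 − 245 − 161 = 1564.5455 kcal/day.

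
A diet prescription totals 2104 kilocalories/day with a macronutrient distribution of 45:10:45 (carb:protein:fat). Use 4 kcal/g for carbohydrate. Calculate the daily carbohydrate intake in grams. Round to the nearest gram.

Carbohydrate energy = 45% × 2104 = 946.8 kcal.
At 4 kcal/g: 946.8 ÷ 4 = 236.7 g.

237 g/day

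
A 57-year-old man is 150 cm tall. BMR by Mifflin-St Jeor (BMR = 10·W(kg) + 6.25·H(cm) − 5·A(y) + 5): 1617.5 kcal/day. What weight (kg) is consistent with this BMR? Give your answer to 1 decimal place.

1617.5 = 10·W + 6.25(150) − 5(57) + 5
10·W = 1617.5 − 657.5 = 960, so W = 96 kg.

96.0 kg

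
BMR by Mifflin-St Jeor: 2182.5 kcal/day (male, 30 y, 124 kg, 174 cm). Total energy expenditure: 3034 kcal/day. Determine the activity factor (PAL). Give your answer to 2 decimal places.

Activity factor = TEE ÷ BMR = 3034 ÷ 2182.5 = 1.39.

1.39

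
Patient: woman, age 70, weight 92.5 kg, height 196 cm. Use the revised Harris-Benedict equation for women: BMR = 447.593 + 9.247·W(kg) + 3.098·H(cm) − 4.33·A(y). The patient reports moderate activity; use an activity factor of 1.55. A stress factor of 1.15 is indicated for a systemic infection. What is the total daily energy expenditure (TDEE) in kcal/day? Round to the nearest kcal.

2865 kcal/day

Harris-Benedict: BMR = 447.593 + 9.247(92.5) + 3.098(196) − 4.33(70) = 1607.0485 kcal/day.
TEE = BMR × activity factor = 1607.0485 × 1.55 = 2490.9252 kcal/day.
Apply stress factor: 2490.9252 × 1.15 = 2864.564 kcal/day.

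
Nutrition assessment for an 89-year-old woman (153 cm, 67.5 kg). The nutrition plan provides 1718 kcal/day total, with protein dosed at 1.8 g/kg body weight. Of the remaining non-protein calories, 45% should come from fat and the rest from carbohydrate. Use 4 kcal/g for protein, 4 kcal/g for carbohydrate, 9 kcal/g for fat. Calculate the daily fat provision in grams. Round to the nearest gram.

62 g/day

Protein = 1.8 × 67.5 = 121.5 g → 121.5 × 4 = 486 kcal.
Non-protein calories = 1718 − 486 = 1232 kcal.
Fat: 45% × 1232 = 554.4 kcal; carbohydrate: 677.6 kcal.
Fat: 554.4 kcal ÷ 9 kcal/g = 61.6 g.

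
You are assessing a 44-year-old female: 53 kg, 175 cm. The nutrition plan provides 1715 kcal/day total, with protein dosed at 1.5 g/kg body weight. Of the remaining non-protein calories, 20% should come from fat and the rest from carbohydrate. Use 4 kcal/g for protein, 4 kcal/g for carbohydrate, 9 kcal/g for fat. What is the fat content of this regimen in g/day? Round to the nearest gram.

31 g/day

Protein = 1.5 × 53 = 79.5 g → 79.5 × 4 = 318 kcal.
Non-protein calories = 1715 − 318 = 1397 kcal.
Fat: 20% × 1397 = 279.4 kcal; carbohydrate: 1117.6 kcal.
Fat: 279.4 kcal ÷ 9 kcal/g = 31.0444 g.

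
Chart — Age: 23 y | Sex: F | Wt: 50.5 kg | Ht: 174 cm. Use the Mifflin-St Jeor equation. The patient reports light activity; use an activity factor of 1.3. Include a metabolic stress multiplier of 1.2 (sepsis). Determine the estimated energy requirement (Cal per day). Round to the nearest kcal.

Mifflin-St Jeor (female): BMR = 10(50.5) + 6.25(174) − 5(23) − 161 = 505 + 1087.5 − 115 − 161 = 1316.5 kcal/day.
TEE = BMR × activity factor = 1316.5 × 1.3 = 1711.45 kcal/day.
Apply stress factor: 1711.45 × 1.2 = 2053.74 kcal/day.

2054 Cal per day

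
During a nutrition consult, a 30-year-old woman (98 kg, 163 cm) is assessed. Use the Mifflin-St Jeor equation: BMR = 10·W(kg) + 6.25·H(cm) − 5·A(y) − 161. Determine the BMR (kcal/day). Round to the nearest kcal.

Mifflin-St Jeor (female): BMR = 10(98) + 6.25(163) − 5(30) − 161 = 980 + 1018.75 − 150 − 161 = 1687.75 kcal/day.

1688 kcal/day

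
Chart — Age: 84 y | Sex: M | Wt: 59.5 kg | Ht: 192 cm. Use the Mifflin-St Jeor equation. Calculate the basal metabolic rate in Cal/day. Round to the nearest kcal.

1380 Cal/day

Mifflin-St Jeor (male): BMR = 10(59.5) + 6.25(192) − 5(84) + 5 = 595 + 1200 − 420 + 5 = 1380 kcal/day.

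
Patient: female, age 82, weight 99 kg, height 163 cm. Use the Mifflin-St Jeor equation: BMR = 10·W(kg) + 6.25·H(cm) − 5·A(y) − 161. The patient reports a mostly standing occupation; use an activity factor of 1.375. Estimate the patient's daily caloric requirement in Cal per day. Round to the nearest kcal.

Mifflin-St Jeor (female): BMR = 10(99) + 6.25(163) − 5(82) − 161 = 990 + 1018.75 − 410 − 161 = 1437.75 kcal/day.
TEE = BMR × activity factor = 1437.75 × 1.375 = 1976.9063 kcal/day.

1977 Cal per day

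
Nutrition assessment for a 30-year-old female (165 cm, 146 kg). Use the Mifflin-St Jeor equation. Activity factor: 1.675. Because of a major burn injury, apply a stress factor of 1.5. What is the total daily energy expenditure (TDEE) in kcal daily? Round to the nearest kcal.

5478 kcal daily

Mifflin-St Jeor (female): BMR = 10(146) + 6.25(165) − 5(30) − 161 = 1460 + 1031.25 − 150 − 161 = 2180.25 kcal/day.
TEE = BMR × activity factor = 2180.25 × 1.675 = 3651.9188 kcal/day.
Apply stress factor: 3651.9188 × 1.5 = 5477.8781 kcal/day.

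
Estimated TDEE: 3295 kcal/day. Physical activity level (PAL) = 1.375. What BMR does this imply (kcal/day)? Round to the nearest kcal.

2396 kcal/day

BMR = TEE ÷ activity factor = 3295 ÷ 1.375 = 2396.3636 kcal/day.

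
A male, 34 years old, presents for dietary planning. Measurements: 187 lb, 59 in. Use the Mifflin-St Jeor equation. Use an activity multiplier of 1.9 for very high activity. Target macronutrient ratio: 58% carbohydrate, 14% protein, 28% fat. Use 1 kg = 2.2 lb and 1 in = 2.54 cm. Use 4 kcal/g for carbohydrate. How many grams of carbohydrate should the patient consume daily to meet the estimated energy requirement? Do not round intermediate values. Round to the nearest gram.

447 g/day

Convert to metric: weight = 187 ÷ 2.2 = 85 kg; height = 59 × 2.54 = 149.86 cm.
Mifflin-St Jeor (male): BMR = 10(85) + 6.25(149.86) − 5(34) + 5 = 850 + 936.625 − 170 + 5 = 1621.625 kcal/day.
TEE = 1621.625 × 1.9 = 3081.0875 kcal/day.
Carbohydrate energy = 58% × 3081.0875 = 1787.0308 kcal.
Carbohydrate = 1787.0308 ÷ 4 kcal/g = 446.7577 g.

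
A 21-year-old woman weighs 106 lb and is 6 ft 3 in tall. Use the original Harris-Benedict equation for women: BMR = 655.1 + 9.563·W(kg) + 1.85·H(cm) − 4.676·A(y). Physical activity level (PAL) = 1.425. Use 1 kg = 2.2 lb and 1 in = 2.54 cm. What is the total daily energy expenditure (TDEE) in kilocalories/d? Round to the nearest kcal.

Convert to metric: weight = 106 ÷ 2.2 = 48.1818 kg; height = (6×12 + 3) × 2.54 = 75 × 2.54 = 190.5 cm.
Harris-Benedict: BMR = 655.1 + 9.563(48.1818) + 1.85(190.5) − 4.676(21) = 1370.0917 kcal/day.
TEE = BMR × activity factor = 1370.0917 × 1.425 = 1952.3807 kcal/day.

1952 kilocalories/d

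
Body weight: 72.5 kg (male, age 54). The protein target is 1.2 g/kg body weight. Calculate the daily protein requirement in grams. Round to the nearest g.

Protein = 1.2 g/kg × 72.5 kg = 87 g/day.

87 g/day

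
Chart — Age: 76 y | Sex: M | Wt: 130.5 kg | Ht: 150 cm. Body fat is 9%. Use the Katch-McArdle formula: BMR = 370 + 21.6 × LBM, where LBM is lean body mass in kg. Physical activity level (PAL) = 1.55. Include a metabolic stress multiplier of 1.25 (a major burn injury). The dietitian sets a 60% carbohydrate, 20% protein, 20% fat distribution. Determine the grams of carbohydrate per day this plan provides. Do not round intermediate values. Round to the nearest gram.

853 g/day

LBM = 130.5 × (1 − 0.09) = 118.755 kg. Katch-McArdle: BMR = 370 + 21.6 × 118.755 = 2935.108 kcal/day.
TEE = 2935.108 × 1.55 = 4549.4174 kcal/day.
With stress factor 1.25: 4549.4174 × 1.25 = 5686.7718 kcal/day.
Carbohydrate energy = 60% × 5686.7718 = 3412.0631 kcal.
Carbohydrate = 3412.0631 ÷ 4 kcal/g = 853.0158 g.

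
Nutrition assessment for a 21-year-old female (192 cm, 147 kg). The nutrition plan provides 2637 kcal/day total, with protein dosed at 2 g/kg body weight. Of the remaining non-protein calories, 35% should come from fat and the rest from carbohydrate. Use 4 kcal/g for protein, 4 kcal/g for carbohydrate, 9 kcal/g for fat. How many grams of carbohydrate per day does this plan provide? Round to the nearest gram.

Protein = 2 × 147 = 294 g → 294 × 4 = 1176 kcal.
Non-protein calories = 2637 − 1176 = 1461 kcal.
Fat: 35% × 1461 = 511.35 kcal; carbohydrate: 949.65 kcal.
Carbohydrate: 949.65 kcal ÷ 4 kcal/g = 237.4125 g.

237 g/day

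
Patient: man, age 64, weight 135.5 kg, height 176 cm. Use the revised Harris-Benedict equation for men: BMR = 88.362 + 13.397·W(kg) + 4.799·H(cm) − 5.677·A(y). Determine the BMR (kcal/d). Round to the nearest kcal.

Harris-Benedict: BMR = 88.362 + 13.397(135.5) + 4.799(176) − 5.677(64) = 2384.9515 kcal/day.

2385 kcal/d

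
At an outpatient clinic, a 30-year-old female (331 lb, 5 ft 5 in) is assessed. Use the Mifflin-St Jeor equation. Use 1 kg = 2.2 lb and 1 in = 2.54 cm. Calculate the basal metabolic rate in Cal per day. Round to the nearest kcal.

Convert to metric: weight = 331 ÷ 2.2 = 150.4545 kg; height = (5×12 + 5) × 2.54 = 65 × 2.54 = 165.1 cm.
Mifflin-St Jeor (female): BMR = 10(150.4545) + 6.25(165.1) − 5(30) − 161 = 1504.5455 + 1031.875 − 150 − 161 = 2225.4205 kcal/day.

2225 Cal per day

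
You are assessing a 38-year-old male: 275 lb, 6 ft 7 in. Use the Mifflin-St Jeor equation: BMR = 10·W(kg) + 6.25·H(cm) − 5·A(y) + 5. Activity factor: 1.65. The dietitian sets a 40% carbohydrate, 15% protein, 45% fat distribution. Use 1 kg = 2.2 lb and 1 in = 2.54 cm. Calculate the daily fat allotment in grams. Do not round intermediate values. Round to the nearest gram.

Convert to metric: weight = 275 ÷ 2.2 = 125 kg; height = (6×12 + 7) × 2.54 = 79 × 2.54 = 200.66 cm.
Mifflin-St Jeor (male): BMR = 10(125) + 6.25(200.66) − 5(38) + 5 = 1250 + 1254.125 − 190 + 5 = 2319.125 kcal/day.
TEE = 2319.125 × 1.65 = 3826.5563 kcal/day.
Fat energy = 45% × 3826.5563 = 1721.9503 kcal.
Fat = 1721.9503 ÷ 9 kcal/g = 191.3278 g.

191 g/day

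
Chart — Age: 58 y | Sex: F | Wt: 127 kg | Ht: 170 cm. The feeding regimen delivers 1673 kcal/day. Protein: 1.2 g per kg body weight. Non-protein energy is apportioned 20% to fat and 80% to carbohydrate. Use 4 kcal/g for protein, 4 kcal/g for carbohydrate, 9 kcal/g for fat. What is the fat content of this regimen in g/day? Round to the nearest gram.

24 g/day

Protein = 1.2 × 127 = 152.4 g → 152.4 × 4 = 609.6 kcal.
Non-protein calories = 1673 − 609.6 = 1063.4 kcal.
Fat: 20% × 1063.4 = 212.68 kcal; carbohydrate: 850.72 kcal.
Fat: 212.68 kcal ÷ 9 kcal/g = 23.6311 g.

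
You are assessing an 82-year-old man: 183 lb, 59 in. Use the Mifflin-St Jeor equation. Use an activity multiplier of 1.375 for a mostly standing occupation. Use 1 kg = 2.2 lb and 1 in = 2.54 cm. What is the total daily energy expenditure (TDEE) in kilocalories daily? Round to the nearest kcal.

Convert to metric: weight = 183 ÷ 2.2 = 83.1818 kg; height = 59 × 2.54 = 149.86 cm.
Mifflin-St Jeor (male): BMR = 10(83.1818) + 6.25(149.86) − 5(82) + 5 = 831.8182 + 936.625 − 410 + 5 = 1363.4432 kcal/day.
TEE = BMR × activity factor = 1363.4432 × 1.375 = 1874.7344 kcal/day.

1875 kilocalories daily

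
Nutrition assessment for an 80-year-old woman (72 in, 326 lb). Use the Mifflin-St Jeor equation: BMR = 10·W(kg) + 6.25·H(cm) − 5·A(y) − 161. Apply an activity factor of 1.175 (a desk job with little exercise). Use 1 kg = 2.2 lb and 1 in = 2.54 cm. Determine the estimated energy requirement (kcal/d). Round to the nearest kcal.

2425 kcal/d

Convert to metric: weight = 326 ÷ 2.2 = 148.1818 kg; height = 72 × 2.54 = 182.88 cm.
Mifflin-St Jeor (female): BMR = 10(148.1818) + 6.25(182.88) − 5(80) − 161 = 1481.8182 + 1143 − 400 − 161 = 2063.8182 kcal/day.
TEE = BMR × activity factor = 2063.8182 × 1.175 = 2424.9864 kcal/day.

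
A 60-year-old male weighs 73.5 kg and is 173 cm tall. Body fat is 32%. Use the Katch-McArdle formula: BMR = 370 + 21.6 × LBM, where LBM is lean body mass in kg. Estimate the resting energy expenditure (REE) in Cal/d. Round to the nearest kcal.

1450 Cal/d

LBM = 73.5 × (1 − 0.32) = 49.98 kg. Katch-McArdle: BMR = 370 + 21.6 × 49.98 = 1449.568 kcal/day.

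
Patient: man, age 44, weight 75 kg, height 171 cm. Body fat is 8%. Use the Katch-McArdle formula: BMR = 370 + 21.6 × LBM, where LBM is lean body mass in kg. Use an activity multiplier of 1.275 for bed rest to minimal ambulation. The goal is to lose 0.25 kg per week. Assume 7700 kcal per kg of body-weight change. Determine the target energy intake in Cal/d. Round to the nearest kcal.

2097 Cal/d

LBM = 75 × (1 − 0.08) = 69 kg. Katch-McArdle: BMR = 370 + 21.6 × 69 = 1860.4 kcal/day.
TEE = 1860.4 × 1.275 = 2372.01 kcal/day.
Required daily deficit = 0.25 × 7700 ÷ 7 = 275 kcal/day.
Target intake = 2372.01 − 275 = 2097.01 kcal/day.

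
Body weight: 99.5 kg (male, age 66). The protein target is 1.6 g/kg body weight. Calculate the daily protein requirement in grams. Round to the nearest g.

159 g/day

Protein = 1.6 g/kg × 99.5 kg = 159.2 g/day.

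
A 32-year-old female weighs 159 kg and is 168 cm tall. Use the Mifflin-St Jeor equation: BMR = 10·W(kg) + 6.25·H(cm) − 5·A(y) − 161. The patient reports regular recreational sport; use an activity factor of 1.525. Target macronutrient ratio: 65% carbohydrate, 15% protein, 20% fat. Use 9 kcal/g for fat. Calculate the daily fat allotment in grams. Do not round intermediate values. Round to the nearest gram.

Mifflin-St Jeor (female): BMR = 10(159) + 6.25(168) − 5(32) − 161 = 1590 + 1050 − 160 − 161 = 2319 kcal/day.
TEE = 2319 × 1.525 = 3536.475 kcal/day.
Fat energy = 20% × 3536.475 = 707.295 kcal.
Fat = 707.295 ÷ 9 kcal/g = 78.5883 g.

79 g/day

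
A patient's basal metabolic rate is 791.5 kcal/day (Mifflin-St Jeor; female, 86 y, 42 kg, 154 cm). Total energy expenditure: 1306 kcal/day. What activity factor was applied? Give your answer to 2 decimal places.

1.65

Activity factor = TEE ÷ BMR = 1306 ÷ 791.5 = 1.65.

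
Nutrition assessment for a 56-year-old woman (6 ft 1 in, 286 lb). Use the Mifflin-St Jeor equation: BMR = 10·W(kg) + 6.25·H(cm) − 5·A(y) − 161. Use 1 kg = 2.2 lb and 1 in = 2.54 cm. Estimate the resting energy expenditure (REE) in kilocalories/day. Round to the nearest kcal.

2018 kilocalories/day

Convert to metric: weight = 286 ÷ 2.2 = 130 kg; height = (6×12 + 1) × 2.54 = 73 × 2.54 = 185.42 cm.
Mifflin-St Jeor (female): BMR = 10(130) + 6.25(185.42) − 5(56) − 161 = 1300 + 1158.875 − 280 − 161 = 2017.875 kcal/day.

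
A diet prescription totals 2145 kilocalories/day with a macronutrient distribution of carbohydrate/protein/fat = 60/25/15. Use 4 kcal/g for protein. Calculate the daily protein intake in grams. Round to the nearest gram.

Protein energy = 25% × 2145 = 536.25 kcal.
At 4 kcal/g: 536.25 ÷ 4 = 134.0625 g.

134 g/day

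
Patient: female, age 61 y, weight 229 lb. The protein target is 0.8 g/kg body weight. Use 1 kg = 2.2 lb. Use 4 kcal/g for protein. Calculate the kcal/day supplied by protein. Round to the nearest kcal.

Weight in kg = 229 ÷ 2.2 = 104.0909 kg.
Protein = 0.8 g/kg × 104.0909 kg = 83.2727 g/day.
Protein energy = 83.2727 g × 4 kcal/g = 333.0909 kcal/day.

333 kcal/day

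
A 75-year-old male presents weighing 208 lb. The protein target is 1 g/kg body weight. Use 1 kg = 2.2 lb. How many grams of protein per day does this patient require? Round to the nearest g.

Weight in kg = 208 ÷ 2.2 = 94.5455 kg.
Protein = 1 g/kg × 94.5455 kg = 94.5455 g/day.

95 g/day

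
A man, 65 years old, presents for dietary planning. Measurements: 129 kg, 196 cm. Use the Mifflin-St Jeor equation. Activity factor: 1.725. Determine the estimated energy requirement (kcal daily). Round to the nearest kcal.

3786 kcal daily

Mifflin-St Jeor (male): BMR = 10(129) + 6.25(196) − 5(65) + 5 = 1290 + 1225 − 325 + 5 = 2195 kcal/day.
TEE = BMR × activity factor = 2195 × 1.725 = 3786.375 kcal/day.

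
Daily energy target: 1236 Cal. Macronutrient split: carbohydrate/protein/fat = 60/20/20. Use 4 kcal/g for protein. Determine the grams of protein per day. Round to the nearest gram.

62 g/day

Protein energy = 20% × 1236 = 247.2 kcal.
At 4 kcal/g: 247.2 ÷ 4 = 61.8 g.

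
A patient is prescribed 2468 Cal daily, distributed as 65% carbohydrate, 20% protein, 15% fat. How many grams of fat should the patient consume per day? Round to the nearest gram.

Fat energy = 15% × 2468 = 370.2 kcal.
At 9 kcal/g: 370.2 ÷ 9 = 41.1333 g.

41 g/day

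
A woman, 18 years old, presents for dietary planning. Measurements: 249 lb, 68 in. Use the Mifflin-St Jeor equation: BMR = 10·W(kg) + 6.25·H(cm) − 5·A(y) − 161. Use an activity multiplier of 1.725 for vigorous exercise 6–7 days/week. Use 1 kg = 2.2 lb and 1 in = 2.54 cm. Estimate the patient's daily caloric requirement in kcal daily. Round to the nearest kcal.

Convert to metric: weight = 249 ÷ 2.2 = 113.1818 kg; height = 68 × 2.54 = 172.72 cm.
Mifflin-St Jeor (female): BMR = 10(113.1818) + 6.25(172.72) − 5(18) − 161 = 1131.8182 + 1079.5 − 90 − 161 = 1960.3182 kcal/day.
TEE = BMR × activity factor = 1960.3182 × 1.725 = 3381.5489 kcal/day.

3382 kcal daily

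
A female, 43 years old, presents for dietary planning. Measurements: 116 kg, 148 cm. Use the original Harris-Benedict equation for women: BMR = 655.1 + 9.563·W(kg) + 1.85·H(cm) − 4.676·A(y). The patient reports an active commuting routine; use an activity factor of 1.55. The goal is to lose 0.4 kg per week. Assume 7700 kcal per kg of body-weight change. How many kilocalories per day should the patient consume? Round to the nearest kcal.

2408 kilocalories per day

Harris-Benedict: BMR = 655.1 + 9.563(116) + 1.85(148) − 4.676(43) = 1837.14 kcal/day.
TEE = 1837.14 × 1.55 = 2847.567 kcal/day.
Required daily deficit = 0.4 × 7700 ÷ 7 = 440 kcal/day.
Target intake = 2847.567 − 440 = 2407.567 kcal/day.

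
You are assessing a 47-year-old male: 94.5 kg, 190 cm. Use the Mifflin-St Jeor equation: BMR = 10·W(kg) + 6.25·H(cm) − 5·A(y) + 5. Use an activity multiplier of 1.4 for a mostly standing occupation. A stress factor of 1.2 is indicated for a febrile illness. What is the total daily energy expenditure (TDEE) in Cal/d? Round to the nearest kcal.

3196 Cal/d

Mifflin-St Jeor (male): BMR = 10(94.5) + 6.25(190) − 5(47) + 5 = 945 + 1187.5 − 235 + 5 = 1902.5 kcal/day.
TEE = BMR × activity factor = 1902.5 × 1.4 = 2663.5 kcal/day.
Apply stress factor: 2663.5 × 1.2 = 3196.2 kcal/day.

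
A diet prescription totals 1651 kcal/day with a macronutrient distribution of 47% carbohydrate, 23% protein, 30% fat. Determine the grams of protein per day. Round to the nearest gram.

Protein energy = 23% × 1651 = 379.73 kcal.
At 4 kcal/g: 379.73 ÷ 4 = 94.9325 g.

95 g/day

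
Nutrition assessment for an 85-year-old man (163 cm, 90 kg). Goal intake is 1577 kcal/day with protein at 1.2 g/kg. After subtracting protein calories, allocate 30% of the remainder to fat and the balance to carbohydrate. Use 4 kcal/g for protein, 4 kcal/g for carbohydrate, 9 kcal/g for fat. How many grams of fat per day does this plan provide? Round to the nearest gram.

38 g/day

Protein = 1.2 × 90 = 108 g → 108 × 4 = 432 kcal.
Non-protein calories = 1577 − 432 = 1145 kcal.
Fat: 30% × 1145 = 343.5 kcal; carbohydrate: 801.5 kcal.
Fat: 343.5 kcal ÷ 9 kcal/g = 38.1667 g.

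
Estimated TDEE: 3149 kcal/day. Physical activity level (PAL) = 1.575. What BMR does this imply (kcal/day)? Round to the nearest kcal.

1999 kcal/day

BMR = TEE ÷ activity factor = 3149 ÷ 1.575 = 1999.3651 kcal/day.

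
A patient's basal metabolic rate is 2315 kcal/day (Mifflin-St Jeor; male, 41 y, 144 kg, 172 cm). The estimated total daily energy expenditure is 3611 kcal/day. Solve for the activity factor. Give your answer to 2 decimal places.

1.56

Activity factor = TEE ÷ BMR = 3611 ÷ 2315 = 1.56.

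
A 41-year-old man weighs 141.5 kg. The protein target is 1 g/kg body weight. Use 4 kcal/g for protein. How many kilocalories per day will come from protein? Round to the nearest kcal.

Protein = 1 g/kg × 141.5 kg = 141.5 g/day.
Protein energy = 141.5 g × 4 kcal/g = 566 kcal/day.

566 kcal/day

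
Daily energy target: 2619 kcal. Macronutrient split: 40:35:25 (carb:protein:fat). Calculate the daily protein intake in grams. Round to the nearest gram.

Protein energy = 35% × 2619 = 916.65 kcal.
At 4 kcal/g: 916.65 ÷ 4 = 229.1625 g.

229 g/day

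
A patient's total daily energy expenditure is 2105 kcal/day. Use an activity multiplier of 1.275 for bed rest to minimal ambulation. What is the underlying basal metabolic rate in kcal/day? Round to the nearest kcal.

BMR = TEE ÷ activity factor = 2105 ÷ 1.275 = 1650.9804 kcal/day.

1651 kcal/day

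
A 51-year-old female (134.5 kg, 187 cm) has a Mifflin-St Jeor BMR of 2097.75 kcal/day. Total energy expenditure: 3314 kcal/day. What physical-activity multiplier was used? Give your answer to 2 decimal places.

1.58

Activity factor = TEE ÷ BMR = 3314 ÷ 2097.75 = 1.58.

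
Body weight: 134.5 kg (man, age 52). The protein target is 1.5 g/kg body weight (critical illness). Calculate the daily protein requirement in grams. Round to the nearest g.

202 g/day

Protein = 1.5 g/kg × 134.5 kg = 201.75 g/day.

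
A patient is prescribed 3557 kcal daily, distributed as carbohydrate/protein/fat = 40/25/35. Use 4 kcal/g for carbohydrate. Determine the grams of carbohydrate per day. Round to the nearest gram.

356 g/day

Carbohydrate energy = 40% × 3557 = 1422.8 kcal.
At 4 kcal/g: 1422.8 ÷ 4 = 355.7 g.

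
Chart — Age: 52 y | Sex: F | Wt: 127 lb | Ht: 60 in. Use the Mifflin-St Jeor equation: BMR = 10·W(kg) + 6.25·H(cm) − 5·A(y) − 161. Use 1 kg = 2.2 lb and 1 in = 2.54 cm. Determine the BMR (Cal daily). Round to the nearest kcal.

1109 Cal daily

Convert to metric: weight = 127 ÷ 2.2 = 57.7273 kg; height = 60 × 2.54 = 152.4 cm.
Mifflin-St Jeor (female): BMR = 10(57.7273) + 6.25(152.4) − 5(52) − 161 = 577.2727 + 952.5 − 260 − 161 = 1108.7727 kcal/day.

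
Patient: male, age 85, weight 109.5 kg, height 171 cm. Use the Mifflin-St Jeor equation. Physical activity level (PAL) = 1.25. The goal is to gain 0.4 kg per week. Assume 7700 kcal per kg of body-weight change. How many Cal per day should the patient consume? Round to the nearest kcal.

Mifflin-St Jeor (male): BMR = 10(109.5) + 6.25(171) − 5(85) + 5 = 1095 + 1068.75 − 425 + 5 = 1743.75 kcal/day.
TEE = 1743.75 × 1.25 = 2179.6875 kcal/day.
Required daily surplus = 0.4 × 7700 ÷ 7 = 440 kcal/day.
Target intake = 2179.6875 + 440 = 2619.6875 kcal/day.

2620 Cal per day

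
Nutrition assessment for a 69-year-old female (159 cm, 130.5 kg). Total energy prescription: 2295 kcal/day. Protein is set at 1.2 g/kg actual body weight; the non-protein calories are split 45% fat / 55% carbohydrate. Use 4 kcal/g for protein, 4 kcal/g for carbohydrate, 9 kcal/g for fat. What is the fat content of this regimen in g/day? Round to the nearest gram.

83 g/day

Protein = 1.2 × 130.5 = 156.6 g → 156.6 × 4 = 626.4 kcal.
Non-protein calories = 2295 − 626.4 = 1668.6 kcal.
Fat: 45% × 1668.6 = 750.87 kcal; carbohydrate: 917.73 kcal.
Fat: 750.87 kcal ÷ 9 kcal/g = 83.43 g.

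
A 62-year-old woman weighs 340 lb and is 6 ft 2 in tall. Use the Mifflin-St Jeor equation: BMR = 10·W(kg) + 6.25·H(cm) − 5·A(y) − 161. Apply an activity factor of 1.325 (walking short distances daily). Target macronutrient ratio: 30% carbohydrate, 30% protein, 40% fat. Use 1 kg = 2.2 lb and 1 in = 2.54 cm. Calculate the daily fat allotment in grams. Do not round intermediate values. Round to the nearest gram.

132 g/day

Convert to metric: weight = 340 ÷ 2.2 = 154.5455 kg; height = (6×12 + 2) × 2.54 = 74 × 2.54 = 187.96 cm.
Mifflin-St Jeor (female): BMR = 10(154.5455) + 6.25(187.96) − 5(62) − 161 = 1545.4545 + 1174.75 − 310 − 161 = 2249.2045 kcal/day.
TEE = 2249.2045 × 1.325 = 2980.196 kcal/day.
Fat energy = 40% × 2980.196 = 1192.0784 kcal.
Fat = 1192.0784 ÷ 9 kcal/g = 132.4532 g.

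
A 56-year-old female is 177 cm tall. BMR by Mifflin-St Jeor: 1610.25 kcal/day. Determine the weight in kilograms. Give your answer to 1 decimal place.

94.5 kg

1610.25 = 10·W + 6.25(177) − 5(56) − 161
10·W = 1610.25 − 665.25 = 945, so W = 94.5 kg.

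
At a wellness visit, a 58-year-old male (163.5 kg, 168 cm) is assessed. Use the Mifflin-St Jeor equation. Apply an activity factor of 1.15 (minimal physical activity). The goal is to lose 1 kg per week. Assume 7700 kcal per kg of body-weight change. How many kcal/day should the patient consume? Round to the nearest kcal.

1660 kcal/day

Mifflin-St Jeor (male): BMR = 10(163.5) + 6.25(168) − 5(58) + 5 = 1635 + 1050 − 290 + 5 = 2400 kcal/day.
TEE = 2400 × 1.15 = 2760 kcal/day.
Required daily deficit = 1 × 7700 ÷ 7 = 1100 kcal/day.
Target intake = 2760 − 1100 = 1660 kcal/day.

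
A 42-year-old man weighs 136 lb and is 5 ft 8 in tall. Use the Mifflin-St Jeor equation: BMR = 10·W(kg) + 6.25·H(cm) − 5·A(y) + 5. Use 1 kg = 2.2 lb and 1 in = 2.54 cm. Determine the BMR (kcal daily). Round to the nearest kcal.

Convert to metric: weight = 136 ÷ 2.2 = 61.8182 kg; height = (5×12 + 8) × 2.54 = 68 × 2.54 = 172.72 cm.
Mifflin-St Jeor (male): BMR = 10(61.8182) + 6.25(172.72) − 5(42) + 5 = 618.1818 + 1079.5 − 210 + 5 = 1492.6818 kcal/day.

1493 kcal daily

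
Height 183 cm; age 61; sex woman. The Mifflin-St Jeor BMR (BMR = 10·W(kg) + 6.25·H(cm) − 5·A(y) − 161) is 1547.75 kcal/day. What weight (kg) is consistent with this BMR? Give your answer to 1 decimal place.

1547.75 = 10·W + 6.25(183) − 5(61) − 161
10·W = 1547.75 − 677.75 = 870, so W = 87 kg.

87.0 kg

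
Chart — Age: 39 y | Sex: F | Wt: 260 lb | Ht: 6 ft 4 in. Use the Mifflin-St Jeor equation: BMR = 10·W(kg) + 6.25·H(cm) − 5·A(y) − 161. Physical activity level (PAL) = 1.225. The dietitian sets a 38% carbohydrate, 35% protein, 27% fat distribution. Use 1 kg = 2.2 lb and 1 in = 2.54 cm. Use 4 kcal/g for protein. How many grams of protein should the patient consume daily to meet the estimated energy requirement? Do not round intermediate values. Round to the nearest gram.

218 g/day

Convert to metric: weight = 260 ÷ 2.2 = 118.1818 kg; height = (6×12 + 4) × 2.54 = 76 × 2.54 = 193.04 cm.
Mifflin-St Jeor (female): BMR = 10(118.1818) + 6.25(193.04) − 5(39) − 161 = 1181.8182 + 1206.5 − 195 − 161 = 2032.3182 kcal/day.
TEE = 2032.3182 × 1.225 = 2489.5898 kcal/day.
Protein energy = 35% × 2489.5898 = 871.3564 kcal.
Protein = 871.3564 ÷ 4 kcal/g = 217.8391 g.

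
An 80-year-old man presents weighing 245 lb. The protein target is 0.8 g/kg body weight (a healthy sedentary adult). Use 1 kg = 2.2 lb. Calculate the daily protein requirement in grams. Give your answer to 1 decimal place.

Weight in kg = 245 ÷ 2.2 = 111.3636 kg.
Protein = 0.8 g/kg × 111.3636 kg = 89.0909 g/day.

89.1 g/day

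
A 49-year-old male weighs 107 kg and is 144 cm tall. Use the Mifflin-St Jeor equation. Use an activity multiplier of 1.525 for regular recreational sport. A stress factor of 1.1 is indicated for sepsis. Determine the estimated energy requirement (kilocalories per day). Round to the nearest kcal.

2902 kilocalories per day

Mifflin-St Jeor (male): BMR = 10(107) + 6.25(144) − 5(49) + 5 = 1070 + 900 − 245 + 5 = 1730 kcal/day.
TEE = BMR × activity factor = 1730 × 1.525 = 2638.25 kcal/day.
Apply stress factor: 2638.25 × 1.1 = 2902.075 kcal/day.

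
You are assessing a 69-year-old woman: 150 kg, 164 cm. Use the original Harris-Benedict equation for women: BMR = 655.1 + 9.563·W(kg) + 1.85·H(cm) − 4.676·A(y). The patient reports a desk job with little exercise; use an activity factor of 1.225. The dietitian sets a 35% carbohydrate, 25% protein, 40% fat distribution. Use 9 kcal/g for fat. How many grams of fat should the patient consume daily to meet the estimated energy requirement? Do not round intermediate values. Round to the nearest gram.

Harris-Benedict: BMR = 655.1 + 9.563(150) + 1.85(164) − 4.676(69) = 2070.306 kcal/day.
TEE = 2070.306 × 1.225 = 2536.1249 kcal/day.
Fat energy = 40% × 2536.1249 = 1014.4499 kcal.
Fat = 1014.4499 ÷ 9 kcal/g = 112.7167 g.

113 g/day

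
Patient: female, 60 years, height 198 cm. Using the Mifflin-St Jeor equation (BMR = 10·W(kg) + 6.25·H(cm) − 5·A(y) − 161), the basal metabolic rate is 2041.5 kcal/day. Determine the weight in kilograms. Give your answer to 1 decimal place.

2041.5 = 10·W + 6.25(198) − 5(60) − 161
10·W = 2041.5 − 776.5 = 1265, so W = 126.5 kg.

126.5 kg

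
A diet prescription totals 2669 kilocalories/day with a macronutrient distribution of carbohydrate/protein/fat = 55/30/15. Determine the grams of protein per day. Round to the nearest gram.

Protein energy = 30% × 2669 = 800.7 kcal.
At 4 kcal/g: 800.7 ÷ 4 = 200.175 g.

200 g/day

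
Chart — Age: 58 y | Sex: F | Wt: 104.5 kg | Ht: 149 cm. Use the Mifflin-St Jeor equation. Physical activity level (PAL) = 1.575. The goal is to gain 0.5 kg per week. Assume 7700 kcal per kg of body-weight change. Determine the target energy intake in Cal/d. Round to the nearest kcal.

2952 Cal/d

Mifflin-St Jeor (female): BMR = 10(104.5) + 6.25(149) − 5(58) − 161 = 1045 + 931.25 − 290 − 161 = 1525.25 kcal/day.
TEE = 1525.25 × 1.575 = 2402.2688 kcal/day.
Required daily surplus = 0.5 × 7700 ÷ 7 = 550 kcal/day.
Target intake = 2402.2688 + 550 = 2952.2688 kcal/day.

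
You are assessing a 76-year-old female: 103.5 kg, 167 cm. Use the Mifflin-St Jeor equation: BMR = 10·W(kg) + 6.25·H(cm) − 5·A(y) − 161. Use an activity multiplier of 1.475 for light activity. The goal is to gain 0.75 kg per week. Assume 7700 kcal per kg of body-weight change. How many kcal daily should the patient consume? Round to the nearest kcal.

3093 kcal daily

Mifflin-St Jeor (female): BMR = 10(103.5) + 6.25(167) − 5(76) − 161 = 1035 + 1043.75 − 380 − 161 = 1537.75 kcal/day.
TEE = 1537.75 × 1.475 = 2268.1813 kcal/day.
Required daily surplus = 0.75 × 7700 ÷ 7 = 825 kcal/day.
Target intake = 2268.1813 + 825 = 3093.1813 kcal/day.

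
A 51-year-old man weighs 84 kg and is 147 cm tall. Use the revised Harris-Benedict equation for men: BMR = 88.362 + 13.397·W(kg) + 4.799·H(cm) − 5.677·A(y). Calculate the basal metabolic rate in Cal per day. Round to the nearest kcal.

Harris-Benedict: BMR = 88.362 + 13.397(84) + 4.799(147) − 5.677(51) = 1629.636 kcal/day.

1630 Cal per day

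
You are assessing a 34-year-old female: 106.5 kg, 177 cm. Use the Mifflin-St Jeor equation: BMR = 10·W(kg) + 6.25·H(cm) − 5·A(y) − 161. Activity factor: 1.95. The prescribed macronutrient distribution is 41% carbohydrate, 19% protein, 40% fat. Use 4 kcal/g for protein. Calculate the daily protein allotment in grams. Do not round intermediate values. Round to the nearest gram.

170 g/day

Mifflin-St Jeor (female): BMR = 10(106.5) + 6.25(177) − 5(34) − 161 = 1065 + 1106.25 − 170 − 161 = 1840.25 kcal/day.
TEE = 1840.25 × 1.95 = 3588.4875 kcal/day.
Protein energy = 19% × 3588.4875 = 681.8126 kcal.
Protein = 681.8126 ÷ 4 kcal/g = 170.4532 g.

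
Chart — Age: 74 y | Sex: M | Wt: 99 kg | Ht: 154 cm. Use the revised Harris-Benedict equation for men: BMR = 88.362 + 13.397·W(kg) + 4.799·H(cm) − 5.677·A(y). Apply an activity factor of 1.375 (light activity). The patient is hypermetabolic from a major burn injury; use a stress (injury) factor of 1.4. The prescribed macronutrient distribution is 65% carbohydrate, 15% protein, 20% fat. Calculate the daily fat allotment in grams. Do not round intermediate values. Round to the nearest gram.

Harris-Benedict: BMR = 88.362 + 13.397(99) + 4.799(154) − 5.677(74) = 1733.613 kcal/day.
TEE = 1733.613 × 1.375 = 2383.7179 kcal/day.
With stress factor 1.4: 2383.7179 × 1.4 = 3337.205 kcal/day.
Fat energy = 20% × 3337.205 = 667.441 kcal.
Fat = 667.441 ÷ 9 kcal/g = 74.1601 g.

74 g/day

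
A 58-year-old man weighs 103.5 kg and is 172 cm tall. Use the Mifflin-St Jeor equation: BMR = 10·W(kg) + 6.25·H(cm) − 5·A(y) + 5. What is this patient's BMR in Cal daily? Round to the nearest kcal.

1825 Cal daily

Mifflin-St Jeor (male): BMR = 10(103.5) + 6.25(172) − 5(58) + 5 = 1035 + 1075 − 290 + 5 = 1825 kcal/day.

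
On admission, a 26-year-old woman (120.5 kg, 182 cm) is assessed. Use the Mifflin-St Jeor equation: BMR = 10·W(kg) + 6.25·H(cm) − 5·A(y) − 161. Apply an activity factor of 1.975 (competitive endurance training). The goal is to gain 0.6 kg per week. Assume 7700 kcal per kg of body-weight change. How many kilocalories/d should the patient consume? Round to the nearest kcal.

4712 kilocalories/d

Mifflin-St Jeor (female): BMR = 10(120.5) + 6.25(182) − 5(26) − 161 = 1205 + 1137.5 − 130 − 161 = 2051.5 kcal/day.
TEE = 2051.5 × 1.975 = 4051.7125 kcal/day.
Required daily surplus = 0.6 × 7700 ÷ 7 = 660 kcal/day.
Target intake = 4051.7125 + 660 = 4711.7125 kcal/day.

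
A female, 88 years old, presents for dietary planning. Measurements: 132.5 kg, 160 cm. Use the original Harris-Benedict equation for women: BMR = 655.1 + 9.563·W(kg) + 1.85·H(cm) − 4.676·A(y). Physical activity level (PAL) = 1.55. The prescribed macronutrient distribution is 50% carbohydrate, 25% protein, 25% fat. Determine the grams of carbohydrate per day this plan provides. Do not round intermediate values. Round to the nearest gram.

350 g/day

Harris-Benedict: BMR = 655.1 + 9.563(132.5) + 1.85(160) − 4.676(88) = 1806.7095 kcal/day.
TEE = 1806.7095 × 1.55 = 2800.3997 kcal/day.
Carbohydrate energy = 50% × 2800.3997 = 1400.1999 kcal.
Carbohydrate = 1400.1999 ÷ 4 kcal/g = 350.05 g.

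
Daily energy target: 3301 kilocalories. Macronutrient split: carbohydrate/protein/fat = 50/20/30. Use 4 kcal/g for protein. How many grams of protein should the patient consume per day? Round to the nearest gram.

165 g/day

Protein energy = 20% × 3301 = 660.2 kcal.
At 4 kcal/g: 660.2 ÷ 4 = 165.05 g.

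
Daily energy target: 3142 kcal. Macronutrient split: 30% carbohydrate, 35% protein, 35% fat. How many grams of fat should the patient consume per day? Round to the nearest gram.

Fat energy = 35% × 3142 = 1099.7 kcal.
At 9 kcal/g: 1099.7 ÷ 9 = 122.1889 g.

122 g/day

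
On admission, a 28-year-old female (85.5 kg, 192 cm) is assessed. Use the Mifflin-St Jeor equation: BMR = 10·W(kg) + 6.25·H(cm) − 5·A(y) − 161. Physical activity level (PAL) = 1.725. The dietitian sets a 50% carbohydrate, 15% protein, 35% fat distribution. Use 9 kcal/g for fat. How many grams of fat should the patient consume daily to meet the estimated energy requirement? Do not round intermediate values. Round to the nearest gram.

118 g/day

Mifflin-St Jeor (female): BMR = 10(85.5) + 6.25(192) − 5(28) − 161 = 855 + 1200 − 140 − 161 = 1754 kcal/day.
TEE = 1754 × 1.725 = 3025.65 kcal/day.
Fat energy = 35% × 3025.65 = 1058.9775 kcal.
Fat = 1058.9775 ÷ 9 kcal/g = 117.6642 g.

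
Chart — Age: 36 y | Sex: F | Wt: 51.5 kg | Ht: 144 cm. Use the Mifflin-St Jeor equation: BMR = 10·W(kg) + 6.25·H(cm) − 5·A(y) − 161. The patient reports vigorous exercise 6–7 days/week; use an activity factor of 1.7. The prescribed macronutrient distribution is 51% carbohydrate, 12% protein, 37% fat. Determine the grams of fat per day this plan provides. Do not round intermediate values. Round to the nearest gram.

75 g/day

Mifflin-St Jeor (female): BMR = 10(51.5) + 6.25(144) − 5(36) − 161 = 515 + 900 − 180 − 161 = 1074 kcal/day.
TEE = 1074 × 1.7 = 1825.8 kcal/day.
Fat energy = 37% × 1825.8 = 675.546 kcal.
Fat = 675.546 ÷ 9 kcal/g = 75.0607 g.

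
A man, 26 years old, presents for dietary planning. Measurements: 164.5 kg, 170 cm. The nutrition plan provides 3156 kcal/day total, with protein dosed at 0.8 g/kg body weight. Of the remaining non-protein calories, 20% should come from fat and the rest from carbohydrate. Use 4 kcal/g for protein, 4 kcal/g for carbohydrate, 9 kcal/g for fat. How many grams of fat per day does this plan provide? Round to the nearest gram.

58 g/day

Protein = 0.8 × 164.5 = 131.6 g → 131.6 × 4 = 526.4 kcal.
Non-protein calories = 3156 − 526.4 = 2629.6 kcal.
Fat: 20% × 2629.6 = 525.92 kcal; carbohydrate: 2103.68 kcal.
Fat: 525.92 kcal ÷ 9 kcal/g = 58.4356 g.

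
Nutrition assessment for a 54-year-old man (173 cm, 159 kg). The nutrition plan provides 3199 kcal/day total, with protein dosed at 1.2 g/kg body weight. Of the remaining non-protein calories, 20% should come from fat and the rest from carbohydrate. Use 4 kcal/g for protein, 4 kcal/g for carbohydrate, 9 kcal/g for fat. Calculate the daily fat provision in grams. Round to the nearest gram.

54 g/day

Protein = 1.2 × 159 = 190.8 g → 190.8 × 4 = 763.2 kcal.
Non-protein calories = 3199 − 763.2 = 2435.8 kcal.
Fat: 20% × 2435.8 = 487.16 kcal; carbohydrate: 1948.64 kcal.
Fat: 487.16 kcal ÷ 9 kcal/g = 54.1289 g.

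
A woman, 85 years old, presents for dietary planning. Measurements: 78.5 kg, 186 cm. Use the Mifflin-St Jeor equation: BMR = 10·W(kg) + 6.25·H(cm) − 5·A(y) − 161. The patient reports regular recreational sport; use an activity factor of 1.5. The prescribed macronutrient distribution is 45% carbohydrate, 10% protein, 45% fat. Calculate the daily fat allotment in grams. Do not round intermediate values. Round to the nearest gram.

102 g/day

Mifflin-St Jeor (female): BMR = 10(78.5) + 6.25(186) − 5(85) − 161 = 785 + 1162.5 − 425 − 161 = 1361.5 kcal/day.
TEE = 1361.5 × 1.5 = 2042.25 kcal/day.
Fat energy = 45% × 2042.25 = 919.0125 kcal.
Fat = 919.0125 ÷ 9 kcal/g = 102.1125 g.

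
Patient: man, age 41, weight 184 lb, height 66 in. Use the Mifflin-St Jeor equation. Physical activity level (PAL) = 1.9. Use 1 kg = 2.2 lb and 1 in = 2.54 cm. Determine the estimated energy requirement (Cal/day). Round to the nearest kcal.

3200 Cal/day

Convert to metric: weight = 184 ÷ 2.2 = 83.6364 kg; height = 66 × 2.54 = 167.64 cm.
Mifflin-St Jeor (male): BMR = 10(83.6364) + 6.25(167.64) − 5(41) + 5 = 836.3636 + 1047.75 − 205 + 5 = 1684.1136 kcal/day.
TEE = BMR × activity factor = 1684.1136 × 1.9 = 3199.8159 kcal/day.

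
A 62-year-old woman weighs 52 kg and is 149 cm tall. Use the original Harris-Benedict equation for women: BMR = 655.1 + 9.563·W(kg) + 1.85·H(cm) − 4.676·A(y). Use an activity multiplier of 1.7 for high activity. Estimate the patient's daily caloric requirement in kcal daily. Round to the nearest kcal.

1935 kcal daily

Harris-Benedict: BMR = 655.1 + 9.563(52) + 1.85(149) − 4.676(62) = 1138.114 kcal/day.
TEE = BMR × activity factor = 1138.114 × 1.7 = 1934.7938 kcal/day.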